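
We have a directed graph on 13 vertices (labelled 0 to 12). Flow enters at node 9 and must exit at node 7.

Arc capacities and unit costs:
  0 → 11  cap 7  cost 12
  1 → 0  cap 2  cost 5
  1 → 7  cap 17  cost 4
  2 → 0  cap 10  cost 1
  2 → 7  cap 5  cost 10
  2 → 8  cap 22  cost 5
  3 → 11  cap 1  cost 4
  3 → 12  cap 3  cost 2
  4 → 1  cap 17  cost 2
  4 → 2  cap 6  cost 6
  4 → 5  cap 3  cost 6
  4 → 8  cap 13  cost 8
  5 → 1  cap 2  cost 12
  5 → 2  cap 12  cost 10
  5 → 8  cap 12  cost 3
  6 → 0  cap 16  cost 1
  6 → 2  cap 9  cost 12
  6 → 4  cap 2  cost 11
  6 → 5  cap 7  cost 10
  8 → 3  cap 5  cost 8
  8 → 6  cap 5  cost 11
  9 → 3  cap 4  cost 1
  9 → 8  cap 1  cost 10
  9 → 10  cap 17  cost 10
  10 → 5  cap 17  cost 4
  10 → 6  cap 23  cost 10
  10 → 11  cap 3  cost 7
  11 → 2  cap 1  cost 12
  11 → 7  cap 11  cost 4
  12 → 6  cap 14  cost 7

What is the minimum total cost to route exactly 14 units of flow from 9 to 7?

shortest-cost path #1: 9→3→11→7 push 1 @ unit cost 9 (adds 9)
shortest-cost path #2: 9→10→11→7 push 3 @ unit cost 21 (adds 63)
shortest-cost path #3: 9→3→12→6→0→11→7 push 3 @ unit cost 27 (adds 81)
shortest-cost path #4: 9→10→5→1→7 push 2 @ unit cost 30 (adds 60)
shortest-cost path #5: 9→10→5→2→7 push 5 @ unit cost 34 (adds 170)
total cost = 383

Minimum cost for 14 units: 383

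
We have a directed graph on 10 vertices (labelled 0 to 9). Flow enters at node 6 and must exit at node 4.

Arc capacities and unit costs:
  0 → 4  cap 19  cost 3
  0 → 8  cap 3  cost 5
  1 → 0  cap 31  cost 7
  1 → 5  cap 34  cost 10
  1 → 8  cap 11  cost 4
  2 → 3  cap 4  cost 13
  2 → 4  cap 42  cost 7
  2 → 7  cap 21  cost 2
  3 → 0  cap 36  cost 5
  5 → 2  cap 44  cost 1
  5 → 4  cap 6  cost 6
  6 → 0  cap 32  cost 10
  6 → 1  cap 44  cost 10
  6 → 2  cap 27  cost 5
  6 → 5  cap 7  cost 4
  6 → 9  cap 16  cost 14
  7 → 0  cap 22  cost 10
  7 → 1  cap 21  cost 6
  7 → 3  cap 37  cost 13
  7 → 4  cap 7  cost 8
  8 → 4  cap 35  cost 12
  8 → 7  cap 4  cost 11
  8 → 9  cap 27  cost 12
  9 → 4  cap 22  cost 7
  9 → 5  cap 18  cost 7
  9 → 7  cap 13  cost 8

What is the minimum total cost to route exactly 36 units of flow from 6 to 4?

Minimum cost for 36 units: 422

shortest-cost path #1: 6→5→4 push 6 @ unit cost 10 (adds 60)
shortest-cost path #2: 6→2→4 push 27 @ unit cost 12 (adds 324)
shortest-cost path #3: 6→5→2→4 push 1 @ unit cost 12 (adds 12)
shortest-cost path #4: 6→0→4 push 2 @ unit cost 13 (adds 26)
total cost = 422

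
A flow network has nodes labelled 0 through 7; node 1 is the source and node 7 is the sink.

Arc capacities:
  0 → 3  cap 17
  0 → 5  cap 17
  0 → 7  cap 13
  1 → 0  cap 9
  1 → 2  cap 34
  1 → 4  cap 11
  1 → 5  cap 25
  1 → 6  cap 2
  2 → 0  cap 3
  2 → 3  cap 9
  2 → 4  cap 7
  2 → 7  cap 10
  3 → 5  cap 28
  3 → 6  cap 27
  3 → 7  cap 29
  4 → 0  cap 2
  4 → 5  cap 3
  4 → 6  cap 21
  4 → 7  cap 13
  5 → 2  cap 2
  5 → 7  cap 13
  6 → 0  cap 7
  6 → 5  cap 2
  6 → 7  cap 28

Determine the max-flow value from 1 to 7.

Maximum flow value: 64

augment #1: 1→0→7 bottleneck 9, total now 9
augment #2: 1→2→7 bottleneck 10, total now 19
augment #3: 1→4→7 bottleneck 11, total now 30
augment #4: 1→5→7 bottleneck 13, total now 43
augment #5: 1→6→7 bottleneck 2, total now 45
augment #6: 1→2→0→7 bottleneck 3, total now 48
augment #7: 1→2→3→7 bottleneck 9, total now 57
augment #8: 1→2→4→7 bottleneck 2, total now 59
augment #9: 1→2→4→0→7 bottleneck 1, total now 60
augment #10: 1→2→4→6→7 bottleneck 4, total now 64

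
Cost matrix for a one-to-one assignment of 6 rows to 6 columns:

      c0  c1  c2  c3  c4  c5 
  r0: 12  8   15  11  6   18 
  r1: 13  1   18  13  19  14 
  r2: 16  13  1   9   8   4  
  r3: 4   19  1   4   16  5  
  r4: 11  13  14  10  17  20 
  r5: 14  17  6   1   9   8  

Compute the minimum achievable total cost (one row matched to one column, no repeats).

optimal assignment: row0→col4 (cost 6), row1→col1 (cost 1), row2→col5 (cost 4), row3→col2 (cost 1), row4→col0 (cost 11), row5→col3 (cost 1)
total = 6 + 1 + 4 + 1 + 11 + 1 = 24

Minimum assignment cost: 24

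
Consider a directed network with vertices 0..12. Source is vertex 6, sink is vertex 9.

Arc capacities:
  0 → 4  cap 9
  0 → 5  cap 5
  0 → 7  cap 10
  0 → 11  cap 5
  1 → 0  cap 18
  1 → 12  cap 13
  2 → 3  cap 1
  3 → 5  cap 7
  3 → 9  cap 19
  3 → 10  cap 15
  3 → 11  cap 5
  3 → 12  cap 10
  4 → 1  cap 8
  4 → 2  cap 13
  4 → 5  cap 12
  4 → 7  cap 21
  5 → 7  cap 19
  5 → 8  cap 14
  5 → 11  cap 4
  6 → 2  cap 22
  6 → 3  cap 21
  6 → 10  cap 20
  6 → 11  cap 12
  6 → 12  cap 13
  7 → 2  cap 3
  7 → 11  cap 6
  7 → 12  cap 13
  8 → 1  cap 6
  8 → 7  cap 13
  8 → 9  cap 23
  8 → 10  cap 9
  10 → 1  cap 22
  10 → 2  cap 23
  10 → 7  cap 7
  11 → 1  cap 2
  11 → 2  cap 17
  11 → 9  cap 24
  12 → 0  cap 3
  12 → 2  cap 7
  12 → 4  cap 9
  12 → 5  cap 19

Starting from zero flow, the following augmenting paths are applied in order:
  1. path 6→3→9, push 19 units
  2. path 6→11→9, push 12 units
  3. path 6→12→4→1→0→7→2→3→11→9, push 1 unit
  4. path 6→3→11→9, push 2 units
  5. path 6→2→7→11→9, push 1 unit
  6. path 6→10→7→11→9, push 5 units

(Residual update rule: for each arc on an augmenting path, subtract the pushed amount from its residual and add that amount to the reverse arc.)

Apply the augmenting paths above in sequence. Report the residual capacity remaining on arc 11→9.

after path 1 (6→3→9, push 19): res(11,9)=24
after path 2 (6→11→9, push 12): res(11,9)=12
after path 3 (6→12→4→1→0→7→2→3→11→9, push 1): res(11,9)=11
after path 4 (6→3→11→9, push 2): res(11,9)=9
after path 5 (6→2→7→11→9, push 1): res(11,9)=8
after path 6 (6→10→7→11→9, push 5): res(11,9)=3

Residual capacity of (11,9): 3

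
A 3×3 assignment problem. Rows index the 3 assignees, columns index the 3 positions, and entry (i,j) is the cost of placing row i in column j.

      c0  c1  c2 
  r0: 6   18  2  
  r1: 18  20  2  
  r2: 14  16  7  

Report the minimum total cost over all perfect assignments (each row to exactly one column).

optimal assignment: row0→col0 (cost 6), row1→col2 (cost 2), row2→col1 (cost 16)
total = 6 + 2 + 16 = 24

Minimum assignment cost: 24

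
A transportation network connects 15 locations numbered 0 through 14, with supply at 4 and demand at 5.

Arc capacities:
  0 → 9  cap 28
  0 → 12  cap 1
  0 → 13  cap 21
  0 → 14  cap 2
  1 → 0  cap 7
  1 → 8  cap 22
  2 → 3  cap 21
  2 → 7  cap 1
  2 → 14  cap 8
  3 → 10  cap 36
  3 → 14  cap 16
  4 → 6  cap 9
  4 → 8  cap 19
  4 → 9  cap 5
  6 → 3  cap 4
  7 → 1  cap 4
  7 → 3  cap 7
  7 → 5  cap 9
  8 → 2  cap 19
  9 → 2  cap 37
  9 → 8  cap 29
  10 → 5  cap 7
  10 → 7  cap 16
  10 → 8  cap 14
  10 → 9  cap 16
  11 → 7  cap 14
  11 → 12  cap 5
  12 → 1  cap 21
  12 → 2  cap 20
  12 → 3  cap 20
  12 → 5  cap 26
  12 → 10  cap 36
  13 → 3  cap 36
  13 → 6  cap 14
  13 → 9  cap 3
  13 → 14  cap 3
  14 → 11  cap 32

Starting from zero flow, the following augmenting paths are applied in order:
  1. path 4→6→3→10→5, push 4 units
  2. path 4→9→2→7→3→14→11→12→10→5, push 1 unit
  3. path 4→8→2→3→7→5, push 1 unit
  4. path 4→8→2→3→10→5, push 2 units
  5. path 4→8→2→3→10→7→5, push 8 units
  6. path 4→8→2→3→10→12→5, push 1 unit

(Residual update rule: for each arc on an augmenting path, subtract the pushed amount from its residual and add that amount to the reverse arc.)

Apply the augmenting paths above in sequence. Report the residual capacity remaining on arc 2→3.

after path 1 (4→6→3→10→5, push 4): res(2,3)=21
after path 2 (4→9→2→7→3→14→11→12→10→5, push 1): res(2,3)=21
after path 3 (4→8→2→3→7→5, push 1): res(2,3)=20
after path 4 (4→8→2→3→10→5, push 2): res(2,3)=18
after path 5 (4→8→2→3→10→7→5, push 8): res(2,3)=10
after path 6 (4→8→2→3→10→12→5, push 1): res(2,3)=9

Residual capacity of (2,3): 9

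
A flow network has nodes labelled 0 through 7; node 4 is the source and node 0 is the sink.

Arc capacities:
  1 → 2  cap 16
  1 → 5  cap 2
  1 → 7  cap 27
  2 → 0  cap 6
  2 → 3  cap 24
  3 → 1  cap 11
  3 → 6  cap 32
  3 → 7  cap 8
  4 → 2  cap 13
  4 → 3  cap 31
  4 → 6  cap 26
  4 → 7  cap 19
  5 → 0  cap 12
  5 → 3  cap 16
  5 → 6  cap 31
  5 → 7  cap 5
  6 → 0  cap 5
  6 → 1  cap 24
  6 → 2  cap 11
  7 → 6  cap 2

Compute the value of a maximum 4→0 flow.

augment #1: 4→2→0 bottleneck 6, total now 6
augment #2: 4→6→0 bottleneck 5, total now 11
augment #3: 4→3→1→5→0 bottleneck 2, total now 13

Maximum flow value: 13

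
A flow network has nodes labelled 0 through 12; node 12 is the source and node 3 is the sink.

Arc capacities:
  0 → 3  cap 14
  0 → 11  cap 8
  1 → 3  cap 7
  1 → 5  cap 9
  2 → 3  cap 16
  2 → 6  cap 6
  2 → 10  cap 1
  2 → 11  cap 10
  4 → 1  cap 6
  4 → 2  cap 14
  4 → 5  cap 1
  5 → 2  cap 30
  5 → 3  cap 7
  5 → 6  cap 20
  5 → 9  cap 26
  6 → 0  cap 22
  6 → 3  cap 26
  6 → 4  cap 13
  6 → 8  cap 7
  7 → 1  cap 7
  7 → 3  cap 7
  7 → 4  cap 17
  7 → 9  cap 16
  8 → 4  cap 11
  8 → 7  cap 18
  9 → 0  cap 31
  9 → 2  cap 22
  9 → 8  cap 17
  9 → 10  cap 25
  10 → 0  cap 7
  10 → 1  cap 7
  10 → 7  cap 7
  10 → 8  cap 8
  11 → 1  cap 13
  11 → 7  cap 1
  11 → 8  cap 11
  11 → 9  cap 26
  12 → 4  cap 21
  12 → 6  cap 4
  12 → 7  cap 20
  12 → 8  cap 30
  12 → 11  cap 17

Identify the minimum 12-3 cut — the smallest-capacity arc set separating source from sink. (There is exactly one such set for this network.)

augment #1: 12→6→3 push 4
augment #2: 12→7→3 push 7
augment #3: 12→4→1→3 push 6
augment #4: 12→4→2→3 push 14
augment #5: 12→4→5→3 push 1
augment #6: 12→7→1→3 push 1
augment #7: 12→7→1→5→3 push 6
augment #8: 12→7→9→0→3 push 6
augment #9: 12→11→9→0→3 push 8
augment #10: 12→11→9→2→3 push 2
augment #11: 12→11→1→5→6→3 push 3
augment #12: 12→11→9→2→6→3 push 4
augment #13: 12→8→7→9→2→6→3 push 2
max flow = 64; residual-reachable set from 12 gives S-side
cut edges (S→T): {(0,3), (1,3), (1,5), (2,3), (2,6), (4,5), (7,3), (12,6)} total cap 64

Min-cut arcs: {(0,3), (1,3), (1,5), (2,3), (2,6), (4,5), (7,3), (12,6)} (total capacity 64)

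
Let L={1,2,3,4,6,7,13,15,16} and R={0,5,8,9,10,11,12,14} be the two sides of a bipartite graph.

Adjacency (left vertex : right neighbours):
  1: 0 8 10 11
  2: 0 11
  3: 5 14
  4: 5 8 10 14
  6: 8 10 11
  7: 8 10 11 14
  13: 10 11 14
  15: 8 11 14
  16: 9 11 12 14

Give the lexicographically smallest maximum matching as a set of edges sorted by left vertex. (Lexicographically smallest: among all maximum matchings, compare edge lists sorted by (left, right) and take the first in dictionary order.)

|M| = 7 (so the lex-smallest maximum matching has 7 edges)
process left vertices in ascending order; for each, take the smallest-labelled available neighbour that still permits 7 edges overall, or leave it unmatched if none does
lex-smallest matching: {1-0, 2-11, 3-5, 4-8, 6-10, 7-14, 16-9}

Lex-smallest maximum matching: {(1,0), (2,11), (3,5), (4,8), (6,10), (7,14), (16,9)}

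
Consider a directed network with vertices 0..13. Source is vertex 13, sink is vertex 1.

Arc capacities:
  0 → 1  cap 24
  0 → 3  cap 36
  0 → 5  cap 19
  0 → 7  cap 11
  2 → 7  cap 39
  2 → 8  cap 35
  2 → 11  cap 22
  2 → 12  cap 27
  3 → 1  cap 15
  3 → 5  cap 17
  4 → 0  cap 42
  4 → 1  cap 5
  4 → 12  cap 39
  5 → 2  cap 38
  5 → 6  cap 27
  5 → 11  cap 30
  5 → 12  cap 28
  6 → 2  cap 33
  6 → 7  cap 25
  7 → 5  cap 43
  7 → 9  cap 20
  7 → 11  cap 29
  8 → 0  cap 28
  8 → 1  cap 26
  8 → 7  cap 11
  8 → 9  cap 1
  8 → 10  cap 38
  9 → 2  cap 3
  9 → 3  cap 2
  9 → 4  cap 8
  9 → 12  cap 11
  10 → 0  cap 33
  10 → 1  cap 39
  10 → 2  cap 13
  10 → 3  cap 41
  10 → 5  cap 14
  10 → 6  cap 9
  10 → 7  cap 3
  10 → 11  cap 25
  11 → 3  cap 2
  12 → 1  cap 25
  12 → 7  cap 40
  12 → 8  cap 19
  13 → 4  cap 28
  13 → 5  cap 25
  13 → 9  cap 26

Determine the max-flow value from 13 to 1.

Maximum flow value: 77

augment #1: 13→4→1 bottleneck 5, total now 5
augment #2: 13→4→0→1 bottleneck 23, total now 28
augment #3: 13→5→12→1 bottleneck 25, total now 53
augment #4: 13→9→3→1 bottleneck 2, total now 55
augment #5: 13→9→2→8→1 bottleneck 3, total now 58
augment #6: 13→9→4→0→1 bottleneck 1, total now 59
augment #7: 13→9→12→8→1 bottleneck 11, total now 70
augment #8: 13→9→4→0→3→1 bottleneck 7, total now 77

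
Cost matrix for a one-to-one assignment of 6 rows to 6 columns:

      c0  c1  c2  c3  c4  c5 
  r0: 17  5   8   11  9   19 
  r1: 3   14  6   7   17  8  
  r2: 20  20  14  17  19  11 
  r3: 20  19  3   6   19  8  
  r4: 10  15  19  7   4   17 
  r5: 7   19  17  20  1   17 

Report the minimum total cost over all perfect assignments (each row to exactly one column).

Minimum assignment cost: 30

optimal assignment: row0→col1 (cost 5), row1→col0 (cost 3), row2→col5 (cost 11), row3→col2 (cost 3), row4→col3 (cost 7), row5→col4 (cost 1)
total = 5 + 3 + 11 + 3 + 7 + 1 = 30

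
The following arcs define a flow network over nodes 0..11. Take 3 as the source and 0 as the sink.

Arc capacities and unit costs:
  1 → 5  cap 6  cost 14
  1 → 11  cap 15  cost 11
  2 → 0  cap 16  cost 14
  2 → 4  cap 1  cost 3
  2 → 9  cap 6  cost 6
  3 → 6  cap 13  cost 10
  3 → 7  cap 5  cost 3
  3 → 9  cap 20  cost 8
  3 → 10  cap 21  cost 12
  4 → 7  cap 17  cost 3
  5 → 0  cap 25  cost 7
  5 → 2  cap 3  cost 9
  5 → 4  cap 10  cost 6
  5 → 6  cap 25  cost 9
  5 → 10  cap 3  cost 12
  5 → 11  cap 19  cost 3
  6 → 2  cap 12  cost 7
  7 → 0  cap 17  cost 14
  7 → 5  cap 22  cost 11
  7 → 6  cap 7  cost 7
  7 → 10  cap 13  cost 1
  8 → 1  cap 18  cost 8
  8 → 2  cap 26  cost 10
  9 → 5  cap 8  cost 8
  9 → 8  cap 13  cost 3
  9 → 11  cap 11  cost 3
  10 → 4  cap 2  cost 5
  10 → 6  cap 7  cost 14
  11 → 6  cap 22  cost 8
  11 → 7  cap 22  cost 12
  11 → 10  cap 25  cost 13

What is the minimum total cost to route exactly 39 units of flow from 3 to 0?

Minimum cost for 39 units: 1145

shortest-cost path #1: 3→7→0 push 5 @ unit cost 17 (adds 85)
shortest-cost path #2: 3→9→5→0 push 8 @ unit cost 23 (adds 184)
shortest-cost path #3: 3→6→2→0 push 12 @ unit cost 31 (adds 372)
shortest-cost path #4: 3→10→4→7→0 push 2 @ unit cost 34 (adds 68)
shortest-cost path #5: 3→9→8→2→0 push 4 @ unit cost 35 (adds 140)
shortest-cost path #6: 3→9→11→7→0 push 8 @ unit cost 37 (adds 296)
total cost = 1145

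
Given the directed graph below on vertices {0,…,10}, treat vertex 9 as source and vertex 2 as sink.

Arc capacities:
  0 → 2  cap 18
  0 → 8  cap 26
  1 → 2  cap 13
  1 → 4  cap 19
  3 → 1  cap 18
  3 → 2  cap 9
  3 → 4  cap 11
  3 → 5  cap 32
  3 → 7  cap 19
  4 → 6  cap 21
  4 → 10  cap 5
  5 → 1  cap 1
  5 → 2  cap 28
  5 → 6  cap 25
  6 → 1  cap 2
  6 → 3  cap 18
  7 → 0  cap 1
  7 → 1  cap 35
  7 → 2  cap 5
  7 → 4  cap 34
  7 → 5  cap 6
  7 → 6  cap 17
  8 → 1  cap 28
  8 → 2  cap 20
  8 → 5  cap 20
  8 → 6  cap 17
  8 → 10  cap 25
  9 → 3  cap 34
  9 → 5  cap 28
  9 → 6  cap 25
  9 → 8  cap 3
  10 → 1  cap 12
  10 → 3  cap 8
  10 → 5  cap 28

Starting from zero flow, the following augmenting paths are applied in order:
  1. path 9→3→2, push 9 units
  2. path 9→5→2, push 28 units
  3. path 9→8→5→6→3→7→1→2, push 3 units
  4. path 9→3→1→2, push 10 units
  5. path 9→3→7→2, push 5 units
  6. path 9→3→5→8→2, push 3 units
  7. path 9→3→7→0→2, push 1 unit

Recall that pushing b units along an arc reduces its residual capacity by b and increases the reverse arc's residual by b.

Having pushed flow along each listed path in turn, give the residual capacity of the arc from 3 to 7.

after path 1 (9→3→2, push 9): res(3,7)=19
after path 2 (9→5→2, push 28): res(3,7)=19
after path 3 (9→8→5→6→3→7→1→2, push 3): res(3,7)=16
after path 4 (9→3→1→2, push 10): res(3,7)=16
after path 5 (9→3→7→2, push 5): res(3,7)=11
after path 6 (9→3→5→8→2, push 3): res(3,7)=11
after path 7 (9→3→7→0→2, push 1): res(3,7)=10

Residual capacity of (3,7): 10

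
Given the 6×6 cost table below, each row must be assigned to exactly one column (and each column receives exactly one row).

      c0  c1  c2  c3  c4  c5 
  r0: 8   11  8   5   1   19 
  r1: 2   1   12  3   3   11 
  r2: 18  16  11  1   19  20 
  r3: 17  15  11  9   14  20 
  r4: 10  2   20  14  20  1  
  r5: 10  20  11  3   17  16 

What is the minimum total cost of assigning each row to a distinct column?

Minimum assignment cost: 25

optimal assignment: row0→col4 (cost 1), row1→col1 (cost 1), row2→col3 (cost 1), row3→col2 (cost 11), row4→col5 (cost 1), row5→col0 (cost 10)
total = 1 + 1 + 1 + 11 + 1 + 10 = 25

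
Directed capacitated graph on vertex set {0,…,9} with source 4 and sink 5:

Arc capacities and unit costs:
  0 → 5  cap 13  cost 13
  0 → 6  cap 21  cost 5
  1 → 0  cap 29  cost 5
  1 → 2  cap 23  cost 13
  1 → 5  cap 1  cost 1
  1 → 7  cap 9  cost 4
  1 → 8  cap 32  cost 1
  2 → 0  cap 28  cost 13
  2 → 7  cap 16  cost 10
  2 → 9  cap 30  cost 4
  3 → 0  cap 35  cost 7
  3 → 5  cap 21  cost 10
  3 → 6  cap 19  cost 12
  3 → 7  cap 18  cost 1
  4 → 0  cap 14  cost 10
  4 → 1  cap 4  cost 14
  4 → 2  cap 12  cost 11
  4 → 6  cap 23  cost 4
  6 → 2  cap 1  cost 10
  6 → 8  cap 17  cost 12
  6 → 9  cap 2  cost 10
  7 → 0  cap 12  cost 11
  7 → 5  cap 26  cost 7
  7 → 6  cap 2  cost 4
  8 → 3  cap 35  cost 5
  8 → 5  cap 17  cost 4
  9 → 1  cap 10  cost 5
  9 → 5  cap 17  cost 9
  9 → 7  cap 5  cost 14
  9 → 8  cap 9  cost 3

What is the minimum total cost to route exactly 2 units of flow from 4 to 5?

shortest-cost path #1: 4→1→5 push 1 @ unit cost 15 (adds 15)
shortest-cost path #2: 4→1→8→5 push 1 @ unit cost 19 (adds 19)
total cost = 34

Minimum cost for 2 units: 34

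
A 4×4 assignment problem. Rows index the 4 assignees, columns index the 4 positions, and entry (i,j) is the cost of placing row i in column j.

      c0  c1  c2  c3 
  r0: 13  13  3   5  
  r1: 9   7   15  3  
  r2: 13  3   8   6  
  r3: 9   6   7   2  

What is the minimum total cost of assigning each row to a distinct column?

optimal assignment: row0→col2 (cost 3), row1→col0 (cost 9), row2→col1 (cost 3), row3→col3 (cost 2)
total = 3 + 9 + 3 + 2 = 17

Minimum assignment cost: 17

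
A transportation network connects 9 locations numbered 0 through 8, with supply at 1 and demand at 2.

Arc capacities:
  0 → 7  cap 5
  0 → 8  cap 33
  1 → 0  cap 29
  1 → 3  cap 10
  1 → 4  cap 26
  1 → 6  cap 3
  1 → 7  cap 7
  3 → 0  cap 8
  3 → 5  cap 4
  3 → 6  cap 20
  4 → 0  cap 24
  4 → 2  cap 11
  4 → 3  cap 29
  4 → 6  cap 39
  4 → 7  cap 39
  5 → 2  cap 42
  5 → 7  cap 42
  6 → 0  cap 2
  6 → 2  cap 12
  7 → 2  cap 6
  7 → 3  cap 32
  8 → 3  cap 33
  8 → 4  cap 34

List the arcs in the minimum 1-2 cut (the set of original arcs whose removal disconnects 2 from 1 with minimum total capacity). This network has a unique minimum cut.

augment #1: 1→4→2 push 11
augment #2: 1→6→2 push 3
augment #3: 1→7→2 push 6
augment #4: 1→3→5→2 push 4
augment #5: 1→3→6→2 push 6
augment #6: 1→4→6→2 push 3
max flow = 33; residual-reachable set from 1 gives S-side
cut edges (S→T): {(3,5), (4,2), (6,2), (7,2)} total cap 33

Min-cut arcs: {(3,5), (4,2), (6,2), (7,2)} (total capacity 33)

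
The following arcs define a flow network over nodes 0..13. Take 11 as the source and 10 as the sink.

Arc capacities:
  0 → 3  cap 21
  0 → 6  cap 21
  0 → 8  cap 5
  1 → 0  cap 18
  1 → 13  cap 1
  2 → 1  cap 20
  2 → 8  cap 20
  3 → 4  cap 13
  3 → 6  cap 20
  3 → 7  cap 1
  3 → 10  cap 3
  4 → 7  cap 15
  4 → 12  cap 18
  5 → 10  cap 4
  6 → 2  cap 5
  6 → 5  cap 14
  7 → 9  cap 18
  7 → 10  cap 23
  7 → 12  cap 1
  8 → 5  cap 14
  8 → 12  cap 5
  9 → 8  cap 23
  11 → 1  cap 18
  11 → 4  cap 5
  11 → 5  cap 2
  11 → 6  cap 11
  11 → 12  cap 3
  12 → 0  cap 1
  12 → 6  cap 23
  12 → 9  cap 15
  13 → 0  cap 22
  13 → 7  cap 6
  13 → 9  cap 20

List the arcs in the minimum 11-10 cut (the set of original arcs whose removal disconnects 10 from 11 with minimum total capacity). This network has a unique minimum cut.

Min-cut arcs: {(1,13), (3,7), (3,10), (4,7), (5,10)} (total capacity 24)

augment #1: 11→5→10 push 2
augment #2: 11→4→7→10 push 5
augment #3: 11→6→5→10 push 2
augment #4: 11→1→0→3→10 push 3
augment #5: 11→1→13→7→10 push 1
augment #6: 11→1→0→3→7→10 push 1
augment #7: 11→1→0→3→4→7→10 push 10
max flow = 24; residual-reachable set from 11 gives S-side
cut edges (S→T): {(1,13), (3,7), (3,10), (4,7), (5,10)} total cap 24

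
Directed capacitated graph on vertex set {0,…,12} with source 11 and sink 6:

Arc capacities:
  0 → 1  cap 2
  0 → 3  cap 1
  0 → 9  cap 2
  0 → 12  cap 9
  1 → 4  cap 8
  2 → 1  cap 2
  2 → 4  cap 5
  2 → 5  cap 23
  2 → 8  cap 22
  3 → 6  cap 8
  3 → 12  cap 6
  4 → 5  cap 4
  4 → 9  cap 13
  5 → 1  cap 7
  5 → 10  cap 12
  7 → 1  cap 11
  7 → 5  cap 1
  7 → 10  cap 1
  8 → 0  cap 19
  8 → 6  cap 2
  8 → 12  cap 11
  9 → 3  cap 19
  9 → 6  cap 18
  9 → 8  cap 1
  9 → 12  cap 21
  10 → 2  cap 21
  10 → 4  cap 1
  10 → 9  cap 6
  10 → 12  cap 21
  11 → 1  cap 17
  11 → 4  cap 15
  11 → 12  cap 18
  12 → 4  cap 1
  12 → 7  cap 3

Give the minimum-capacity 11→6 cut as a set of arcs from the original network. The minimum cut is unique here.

Min-cut arcs: {(4,5), (4,9), (7,5), (7,10)} (total capacity 19)

augment #1: 11→4→9→6 push 13
augment #2: 11→4→5→10→9→6 push 2
augment #3: 11→12→7→10→9→6 push 1
augment #4: 11→1→4→5→10→9→6 push 2
augment #5: 11→12→7→5→10→2→8→6 push 1
max flow = 19; residual-reachable set from 11 gives S-side
cut edges (S→T): {(4,5), (4,9), (7,5), (7,10)} total cap 19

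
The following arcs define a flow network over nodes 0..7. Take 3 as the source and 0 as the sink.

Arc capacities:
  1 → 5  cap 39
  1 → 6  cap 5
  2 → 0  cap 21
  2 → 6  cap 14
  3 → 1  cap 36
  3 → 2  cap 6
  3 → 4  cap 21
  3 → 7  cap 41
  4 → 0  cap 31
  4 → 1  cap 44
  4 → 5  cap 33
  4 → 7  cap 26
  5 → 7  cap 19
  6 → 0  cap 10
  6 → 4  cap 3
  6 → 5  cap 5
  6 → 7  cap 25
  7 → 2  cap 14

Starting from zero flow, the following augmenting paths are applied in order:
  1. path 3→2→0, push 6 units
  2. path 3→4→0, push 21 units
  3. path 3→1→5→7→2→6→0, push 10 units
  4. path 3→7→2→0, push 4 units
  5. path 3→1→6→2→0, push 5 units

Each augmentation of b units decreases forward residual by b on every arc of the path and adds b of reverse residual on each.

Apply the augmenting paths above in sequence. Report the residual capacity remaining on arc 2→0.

after path 1 (3→2→0, push 6): res(2,0)=15
after path 2 (3→4→0, push 21): res(2,0)=15
after path 3 (3→1→5→7→2→6→0, push 10): res(2,0)=15
after path 4 (3→7→2→0, push 4): res(2,0)=11
after path 5 (3→1→6→2→0, push 5): res(2,0)=6

Residual capacity of (2,0): 6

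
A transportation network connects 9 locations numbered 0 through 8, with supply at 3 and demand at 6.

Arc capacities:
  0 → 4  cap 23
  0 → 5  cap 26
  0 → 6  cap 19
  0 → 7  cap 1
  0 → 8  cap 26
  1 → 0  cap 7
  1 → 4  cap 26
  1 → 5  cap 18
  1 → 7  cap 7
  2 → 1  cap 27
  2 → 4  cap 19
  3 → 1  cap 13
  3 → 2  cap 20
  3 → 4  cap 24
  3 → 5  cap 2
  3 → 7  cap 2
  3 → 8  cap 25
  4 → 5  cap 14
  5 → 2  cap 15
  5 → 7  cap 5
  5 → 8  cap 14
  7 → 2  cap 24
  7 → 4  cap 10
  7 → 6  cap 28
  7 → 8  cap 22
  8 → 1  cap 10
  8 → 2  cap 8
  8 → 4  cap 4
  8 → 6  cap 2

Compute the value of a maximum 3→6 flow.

Maximum flow value: 23

augment #1: 3→7→6 bottleneck 2, total now 2
augment #2: 3→8→6 bottleneck 2, total now 4
augment #3: 3→1→0→6 bottleneck 7, total now 11
augment #4: 3→1→7→6 bottleneck 6, total now 17
augment #5: 3→5→7→6 bottleneck 2, total now 19
augment #6: 3→2→1→7→6 bottleneck 1, total now 20
augment #7: 3→4→5→7→6 bottleneck 3, total now 23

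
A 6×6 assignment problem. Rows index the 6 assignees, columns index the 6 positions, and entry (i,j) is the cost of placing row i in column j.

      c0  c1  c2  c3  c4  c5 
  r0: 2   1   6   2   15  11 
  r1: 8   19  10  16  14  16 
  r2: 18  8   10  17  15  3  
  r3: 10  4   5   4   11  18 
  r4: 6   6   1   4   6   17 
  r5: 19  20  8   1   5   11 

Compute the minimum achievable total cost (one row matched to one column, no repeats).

optimal assignment: row0→col1 (cost 1), row1→col0 (cost 8), row2→col5 (cost 3), row3→col3 (cost 4), row4→col2 (cost 1), row5→col4 (cost 5)
total = 1 + 8 + 3 + 4 + 1 + 5 = 22

Minimum assignment cost: 22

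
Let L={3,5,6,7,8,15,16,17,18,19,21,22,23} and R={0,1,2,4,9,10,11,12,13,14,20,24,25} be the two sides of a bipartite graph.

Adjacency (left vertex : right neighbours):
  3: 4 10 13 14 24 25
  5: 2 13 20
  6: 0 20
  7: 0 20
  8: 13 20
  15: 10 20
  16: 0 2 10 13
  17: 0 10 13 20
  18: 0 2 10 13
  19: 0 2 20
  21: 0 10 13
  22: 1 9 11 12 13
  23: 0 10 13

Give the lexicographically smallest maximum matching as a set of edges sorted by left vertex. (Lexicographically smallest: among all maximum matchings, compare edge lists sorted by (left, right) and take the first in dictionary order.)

Lex-smallest maximum matching: {(3,4), (5,2), (6,0), (7,20), (8,13), (15,10), (22,1)}

|M| = 7 (so the lex-smallest maximum matching has 7 edges)
process left vertices in ascending order; for each, take the smallest-labelled available neighbour that still permits 7 edges overall, or leave it unmatched if none does
lex-smallest matching: {3-4, 5-2, 6-0, 7-20, 8-13, 15-10, 22-1}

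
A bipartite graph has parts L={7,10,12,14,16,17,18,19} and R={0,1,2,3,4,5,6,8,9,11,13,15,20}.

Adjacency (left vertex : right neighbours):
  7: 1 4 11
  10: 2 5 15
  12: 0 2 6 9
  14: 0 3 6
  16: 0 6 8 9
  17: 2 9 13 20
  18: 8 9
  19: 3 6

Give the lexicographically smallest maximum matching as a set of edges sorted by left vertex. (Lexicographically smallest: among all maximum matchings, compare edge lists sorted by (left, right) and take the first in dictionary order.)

|M| = 8 (so the lex-smallest maximum matching has 8 edges)
process left vertices in ascending order; for each, take the smallest-labelled available neighbour that still permits 8 edges overall, or leave it unmatched if none does
lex-smallest matching: {7-1, 10-2, 12-0, 14-3, 16-8, 17-13, 18-9, 19-6}

Lex-smallest maximum matching: {(7,1), (10,2), (12,0), (14,3), (16,8), (17,13), (18,9), (19,6)}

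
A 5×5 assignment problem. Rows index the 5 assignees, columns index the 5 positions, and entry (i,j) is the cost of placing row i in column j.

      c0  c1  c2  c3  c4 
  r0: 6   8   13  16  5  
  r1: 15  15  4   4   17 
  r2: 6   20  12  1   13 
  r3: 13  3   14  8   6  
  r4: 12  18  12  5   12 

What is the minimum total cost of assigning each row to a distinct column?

Minimum assignment cost: 23

optimal assignment: row0→col4 (cost 5), row1→col2 (cost 4), row2→col0 (cost 6), row3→col1 (cost 3), row4→col3 (cost 5)
total = 5 + 4 + 6 + 3 + 5 = 23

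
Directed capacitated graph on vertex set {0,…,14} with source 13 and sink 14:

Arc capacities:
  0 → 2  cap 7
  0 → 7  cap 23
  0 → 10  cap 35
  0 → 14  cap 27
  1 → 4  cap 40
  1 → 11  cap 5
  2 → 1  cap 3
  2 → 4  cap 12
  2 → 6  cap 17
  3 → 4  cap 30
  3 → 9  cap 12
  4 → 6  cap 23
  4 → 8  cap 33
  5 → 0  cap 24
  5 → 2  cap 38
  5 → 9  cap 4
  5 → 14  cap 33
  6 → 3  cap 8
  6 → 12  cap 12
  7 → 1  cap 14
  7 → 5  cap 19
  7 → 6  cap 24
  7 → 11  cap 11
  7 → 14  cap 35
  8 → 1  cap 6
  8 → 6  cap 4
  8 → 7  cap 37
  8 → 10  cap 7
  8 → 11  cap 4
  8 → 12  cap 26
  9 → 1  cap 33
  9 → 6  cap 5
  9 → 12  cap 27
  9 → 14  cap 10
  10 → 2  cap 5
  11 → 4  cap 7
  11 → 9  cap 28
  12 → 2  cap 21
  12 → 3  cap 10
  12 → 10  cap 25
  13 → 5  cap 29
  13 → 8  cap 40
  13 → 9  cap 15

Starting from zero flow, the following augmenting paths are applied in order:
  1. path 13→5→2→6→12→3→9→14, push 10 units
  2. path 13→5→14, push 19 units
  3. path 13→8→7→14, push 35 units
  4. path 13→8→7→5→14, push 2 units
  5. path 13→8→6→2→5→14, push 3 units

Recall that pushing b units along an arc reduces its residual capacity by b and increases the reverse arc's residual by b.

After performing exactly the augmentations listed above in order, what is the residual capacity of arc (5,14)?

Residual capacity of (5,14): 9

after path 1 (13→5→2→6→12→3→9→14, push 10): res(5,14)=33
after path 2 (13→5→14, push 19): res(5,14)=14
after path 3 (13→8→7→14, push 35): res(5,14)=14
after path 4 (13→8→7→5→14, push 2): res(5,14)=12
after path 5 (13→8→6→2→5→14, push 3): res(5,14)=9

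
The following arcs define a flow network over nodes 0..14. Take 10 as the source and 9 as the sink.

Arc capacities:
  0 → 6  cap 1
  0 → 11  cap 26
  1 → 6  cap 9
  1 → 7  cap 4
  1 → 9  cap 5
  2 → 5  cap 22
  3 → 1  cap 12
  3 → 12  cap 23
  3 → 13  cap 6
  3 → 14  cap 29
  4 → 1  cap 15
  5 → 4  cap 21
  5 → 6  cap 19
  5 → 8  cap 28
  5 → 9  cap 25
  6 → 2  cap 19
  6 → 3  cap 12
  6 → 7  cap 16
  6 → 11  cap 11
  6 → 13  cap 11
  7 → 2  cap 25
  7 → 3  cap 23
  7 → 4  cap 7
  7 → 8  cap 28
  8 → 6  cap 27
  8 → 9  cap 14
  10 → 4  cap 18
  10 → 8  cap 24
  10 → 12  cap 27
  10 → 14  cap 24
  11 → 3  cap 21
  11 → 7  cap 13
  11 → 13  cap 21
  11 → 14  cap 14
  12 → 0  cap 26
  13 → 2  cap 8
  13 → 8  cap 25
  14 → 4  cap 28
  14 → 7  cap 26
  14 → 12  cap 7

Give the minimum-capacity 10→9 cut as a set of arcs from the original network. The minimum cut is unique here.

augment #1: 10→8→9 push 14
augment #2: 10→4→1→9 push 5
augment #3: 10→8→6→2→5→9 push 10
augment #4: 10→14→7→2→5→9 push 12
max flow = 41; residual-reachable set from 10 gives S-side
cut edges (S→T): {(1,9), (2,5), (8,9)} total cap 41

Min-cut arcs: {(1,9), (2,5), (8,9)} (total capacity 41)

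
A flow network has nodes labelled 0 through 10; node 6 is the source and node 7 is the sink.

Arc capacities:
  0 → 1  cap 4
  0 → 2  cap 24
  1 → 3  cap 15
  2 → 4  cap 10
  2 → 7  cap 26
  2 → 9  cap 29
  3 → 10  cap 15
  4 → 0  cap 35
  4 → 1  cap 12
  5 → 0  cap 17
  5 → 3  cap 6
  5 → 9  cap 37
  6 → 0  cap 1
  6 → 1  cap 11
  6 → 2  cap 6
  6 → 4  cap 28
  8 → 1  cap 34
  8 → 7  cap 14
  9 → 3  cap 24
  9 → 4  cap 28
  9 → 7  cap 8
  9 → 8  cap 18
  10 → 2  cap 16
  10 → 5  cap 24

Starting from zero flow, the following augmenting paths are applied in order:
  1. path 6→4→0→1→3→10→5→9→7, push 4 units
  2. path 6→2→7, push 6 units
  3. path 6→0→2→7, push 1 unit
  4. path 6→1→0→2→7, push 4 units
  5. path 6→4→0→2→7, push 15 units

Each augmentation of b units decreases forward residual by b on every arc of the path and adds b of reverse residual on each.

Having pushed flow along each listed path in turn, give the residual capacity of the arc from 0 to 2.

after path 1 (6→4→0→1→3→10→5→9→7, push 4): res(0,2)=24
after path 2 (6→2→7, push 6): res(0,2)=24
after path 3 (6→0→2→7, push 1): res(0,2)=23
after path 4 (6→1→0→2→7, push 4): res(0,2)=19
after path 5 (6→4→0→2→7, push 15): res(0,2)=4

Residual capacity of (0,2): 4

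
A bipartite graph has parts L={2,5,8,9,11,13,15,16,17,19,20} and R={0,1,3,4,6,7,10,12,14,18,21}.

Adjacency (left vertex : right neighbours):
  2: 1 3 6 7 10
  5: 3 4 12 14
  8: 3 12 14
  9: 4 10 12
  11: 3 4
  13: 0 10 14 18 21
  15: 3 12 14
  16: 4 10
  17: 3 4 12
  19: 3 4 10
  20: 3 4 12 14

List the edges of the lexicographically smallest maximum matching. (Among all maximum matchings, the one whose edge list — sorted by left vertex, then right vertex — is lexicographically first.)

Lex-smallest maximum matching: {(2,1), (5,3), (8,12), (9,4), (13,0), (15,14), (16,10)}

|M| = 7 (so the lex-smallest maximum matching has 7 edges)
process left vertices in ascending order; for each, take the smallest-labelled available neighbour that still permits 7 edges overall, or leave it unmatched if none does
lex-smallest matching: {2-1, 5-3, 8-12, 9-4, 13-0, 15-14, 16-10}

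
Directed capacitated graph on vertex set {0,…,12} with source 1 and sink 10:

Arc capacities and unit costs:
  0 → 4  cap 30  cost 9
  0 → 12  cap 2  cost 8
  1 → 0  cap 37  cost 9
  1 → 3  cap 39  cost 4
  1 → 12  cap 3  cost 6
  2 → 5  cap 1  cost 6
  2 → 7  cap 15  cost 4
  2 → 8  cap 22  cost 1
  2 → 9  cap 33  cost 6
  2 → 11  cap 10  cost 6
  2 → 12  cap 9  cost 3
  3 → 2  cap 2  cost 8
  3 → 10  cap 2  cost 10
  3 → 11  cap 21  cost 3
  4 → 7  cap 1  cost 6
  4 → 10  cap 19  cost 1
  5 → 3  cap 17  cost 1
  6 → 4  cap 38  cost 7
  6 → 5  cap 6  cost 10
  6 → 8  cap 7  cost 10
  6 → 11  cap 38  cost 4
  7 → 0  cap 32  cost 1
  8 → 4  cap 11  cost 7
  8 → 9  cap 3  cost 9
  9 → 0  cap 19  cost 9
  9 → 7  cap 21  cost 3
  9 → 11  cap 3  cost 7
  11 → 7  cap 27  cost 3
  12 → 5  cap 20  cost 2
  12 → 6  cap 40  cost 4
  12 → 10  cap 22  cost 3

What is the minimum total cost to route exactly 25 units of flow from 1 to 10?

shortest-cost path #1: 1→12→10 push 3 @ unit cost 9 (adds 27)
shortest-cost path #2: 1→3→10 push 2 @ unit cost 14 (adds 28)
shortest-cost path #3: 1→3→2→12→10 push 2 @ unit cost 18 (adds 36)
shortest-cost path #4: 1→0→4→10 push 18 @ unit cost 19 (adds 342)
total cost = 433

Minimum cost for 25 units: 433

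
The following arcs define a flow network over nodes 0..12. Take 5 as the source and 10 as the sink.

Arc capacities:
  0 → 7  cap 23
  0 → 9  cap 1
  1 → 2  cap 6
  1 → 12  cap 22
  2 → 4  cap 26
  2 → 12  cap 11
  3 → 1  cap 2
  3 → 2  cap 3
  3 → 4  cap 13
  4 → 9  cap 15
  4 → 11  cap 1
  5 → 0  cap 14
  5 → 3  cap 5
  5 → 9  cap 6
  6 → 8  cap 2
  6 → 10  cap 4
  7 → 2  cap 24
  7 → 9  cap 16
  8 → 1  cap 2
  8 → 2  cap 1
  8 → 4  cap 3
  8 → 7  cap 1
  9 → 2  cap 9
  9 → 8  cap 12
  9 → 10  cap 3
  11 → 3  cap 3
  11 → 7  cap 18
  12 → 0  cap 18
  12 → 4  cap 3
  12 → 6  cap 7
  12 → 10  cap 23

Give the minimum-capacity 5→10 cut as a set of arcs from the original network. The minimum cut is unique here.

augment #1: 5→9→10 push 3
augment #2: 5→3→1→12→10 push 2
augment #3: 5→3→2→12→10 push 3
augment #4: 5→9→2→12→10 push 3
augment #5: 5→0→7→2→12→10 push 5
augment #6: 5→0→9→8→1→12→10 push 1
augment #7: 5→0→7→9→8→1→12→10 push 1
max flow = 18; residual-reachable set from 5 gives S-side
cut edges (S→T): {(2,12), (3,1), (8,1), (9,10)} total cap 18

Min-cut arcs: {(2,12), (3,1), (8,1), (9,10)} (total capacity 18)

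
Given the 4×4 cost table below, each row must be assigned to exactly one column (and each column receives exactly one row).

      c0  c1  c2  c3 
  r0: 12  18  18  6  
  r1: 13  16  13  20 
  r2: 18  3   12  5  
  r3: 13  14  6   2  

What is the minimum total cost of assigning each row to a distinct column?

optimal assignment: row0→col3 (cost 6), row1→col0 (cost 13), row2→col1 (cost 3), row3→col2 (cost 6)
total = 6 + 13 + 3 + 6 = 28

Minimum assignment cost: 28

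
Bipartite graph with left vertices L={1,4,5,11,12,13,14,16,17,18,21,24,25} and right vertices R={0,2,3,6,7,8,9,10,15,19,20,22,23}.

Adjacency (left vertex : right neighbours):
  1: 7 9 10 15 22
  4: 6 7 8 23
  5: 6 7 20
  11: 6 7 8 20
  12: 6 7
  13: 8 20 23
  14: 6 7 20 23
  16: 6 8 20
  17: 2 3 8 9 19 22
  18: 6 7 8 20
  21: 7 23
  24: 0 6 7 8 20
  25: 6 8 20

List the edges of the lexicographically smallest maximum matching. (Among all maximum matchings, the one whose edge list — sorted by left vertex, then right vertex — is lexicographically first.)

|M| = 8 (so the lex-smallest maximum matching has 8 edges)
process left vertices in ascending order; for each, take the smallest-labelled available neighbour that still permits 8 edges overall, or leave it unmatched if none does
lex-smallest matching: {1-9, 4-6, 5-7, 11-8, 13-20, 14-23, 17-2, 24-0}

Lex-smallest maximum matching: {(1,9), (4,6), (5,7), (11,8), (13,20), (14,23), (17,2), (24,0)}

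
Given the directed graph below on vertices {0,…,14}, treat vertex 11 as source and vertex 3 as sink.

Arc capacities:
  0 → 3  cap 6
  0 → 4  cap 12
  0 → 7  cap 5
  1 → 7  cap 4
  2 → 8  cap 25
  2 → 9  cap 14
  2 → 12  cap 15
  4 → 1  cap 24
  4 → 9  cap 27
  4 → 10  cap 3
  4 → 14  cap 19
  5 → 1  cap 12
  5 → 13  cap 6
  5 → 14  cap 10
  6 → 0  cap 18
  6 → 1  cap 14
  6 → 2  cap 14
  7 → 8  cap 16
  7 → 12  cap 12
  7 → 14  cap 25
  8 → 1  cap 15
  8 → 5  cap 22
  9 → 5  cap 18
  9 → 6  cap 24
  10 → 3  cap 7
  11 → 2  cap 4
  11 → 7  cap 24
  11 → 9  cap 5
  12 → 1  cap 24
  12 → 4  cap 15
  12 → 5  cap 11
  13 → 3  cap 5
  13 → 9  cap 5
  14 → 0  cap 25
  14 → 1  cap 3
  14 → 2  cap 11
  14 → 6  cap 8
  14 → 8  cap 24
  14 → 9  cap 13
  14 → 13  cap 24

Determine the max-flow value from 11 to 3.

Maximum flow value: 14

augment #1: 11→7→14→0→3 bottleneck 6, total now 6
augment #2: 11→7→14→13→3 bottleneck 5, total now 11
augment #3: 11→2→12→4→10→3 bottleneck 3, total now 14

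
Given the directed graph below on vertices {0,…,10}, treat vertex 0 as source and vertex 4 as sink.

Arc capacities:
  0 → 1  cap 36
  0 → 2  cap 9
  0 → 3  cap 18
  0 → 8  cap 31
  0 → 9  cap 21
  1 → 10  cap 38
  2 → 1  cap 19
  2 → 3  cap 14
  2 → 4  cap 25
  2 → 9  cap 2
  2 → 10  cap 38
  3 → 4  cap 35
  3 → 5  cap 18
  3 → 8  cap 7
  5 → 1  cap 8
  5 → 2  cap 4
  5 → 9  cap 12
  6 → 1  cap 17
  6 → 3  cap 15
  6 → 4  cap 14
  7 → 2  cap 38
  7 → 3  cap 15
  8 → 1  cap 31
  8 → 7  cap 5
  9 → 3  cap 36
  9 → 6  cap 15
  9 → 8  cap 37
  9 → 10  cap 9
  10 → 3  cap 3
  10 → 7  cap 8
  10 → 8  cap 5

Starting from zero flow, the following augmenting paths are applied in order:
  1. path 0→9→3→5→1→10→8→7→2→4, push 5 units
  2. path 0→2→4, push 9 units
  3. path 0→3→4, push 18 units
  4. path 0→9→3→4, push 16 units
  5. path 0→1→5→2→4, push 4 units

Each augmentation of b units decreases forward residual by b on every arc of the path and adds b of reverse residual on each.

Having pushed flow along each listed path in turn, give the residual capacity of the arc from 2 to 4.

after path 1 (0→9→3→5→1→10→8→7→2→4, push 5): res(2,4)=20
after path 2 (0→2→4, push 9): res(2,4)=11
after path 3 (0→3→4, push 18): res(2,4)=11
after path 4 (0→9→3→4, push 16): res(2,4)=11
after path 5 (0→1→5→2→4, push 4): res(2,4)=7

Residual capacity of (2,4): 7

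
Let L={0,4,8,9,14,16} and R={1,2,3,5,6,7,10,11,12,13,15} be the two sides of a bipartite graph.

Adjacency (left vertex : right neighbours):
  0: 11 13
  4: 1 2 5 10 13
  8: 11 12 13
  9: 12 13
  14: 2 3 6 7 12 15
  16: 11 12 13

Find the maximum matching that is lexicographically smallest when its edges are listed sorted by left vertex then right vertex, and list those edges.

|M| = 5 (so the lex-smallest maximum matching has 5 edges)
process left vertices in ascending order; for each, take the smallest-labelled available neighbour that still permits 5 edges overall, or leave it unmatched if none does
lex-smallest matching: {0-11, 4-1, 8-12, 9-13, 14-2}

Lex-smallest maximum matching: {(0,11), (4,1), (8,12), (9,13), (14,2)}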